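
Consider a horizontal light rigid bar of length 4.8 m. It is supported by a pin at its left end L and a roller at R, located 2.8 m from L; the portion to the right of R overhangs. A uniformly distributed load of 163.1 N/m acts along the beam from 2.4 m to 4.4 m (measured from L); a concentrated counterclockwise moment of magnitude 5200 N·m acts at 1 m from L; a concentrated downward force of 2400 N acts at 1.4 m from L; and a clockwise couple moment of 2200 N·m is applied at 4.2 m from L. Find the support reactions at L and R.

L_x = 0, L_y = 2202 N, R_y = 524.7 N

Resultant of the distributed load: 163.1 × 2 = 326.2 N at 3.4 m from L.
Moments about L: R_y·2.8 − (163.1·2)·3.4 + 5200 − 2400·1.4 − 2200 = 0 → R_y = 1469.08/2.8 = 524.671 ≈ 524.7 N.
ΣF_y = 0: L_y + 524.671 − 163.1·2 − 2400 = 0 → L_y = 2202 N.
ΣF_x = 0: no horizontal applied forces, so L_x = 0.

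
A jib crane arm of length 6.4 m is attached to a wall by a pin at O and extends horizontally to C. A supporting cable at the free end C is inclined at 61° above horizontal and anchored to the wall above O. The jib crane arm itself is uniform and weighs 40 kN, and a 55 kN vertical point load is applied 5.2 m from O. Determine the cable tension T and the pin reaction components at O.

T = 73.96 kN, O_x = 35.86 kN, O_y = 30.31 kN

ΣM about O: T·sin61°·6.4 − 40·3.2 − 55·5.2 = 0 → T = 414/(6.4·0.87462) = 73.9607 ≈ 73.96 kN.
ΣF_x = 0: O_x − T·cos61° = 0 → O_x = 73.9607 × 0.48481 = 35.86 kN.
ΣF_y = 0: O_y + T·sin61° − 40 − 55 = 0 → O_y = 95 − 73.9607 × 0.87462 = 30.31 kN.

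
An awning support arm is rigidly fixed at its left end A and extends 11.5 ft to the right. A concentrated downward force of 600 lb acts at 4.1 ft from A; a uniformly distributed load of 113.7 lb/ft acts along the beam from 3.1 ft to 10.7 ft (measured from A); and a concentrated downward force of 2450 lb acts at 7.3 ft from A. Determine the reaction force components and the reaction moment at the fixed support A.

Resultant of the distributed load: 113.7 × 7.6 = 864.12 lb at 6.9 ft from A.
ΣF_x = 0: A_x = 0.
ΣF_y = 0: A_y − 600 − 113.7·7.6 − 2450 = 0 → A_y = 3914 lb.
ΣM about A: M_A − 600·4.1 − (113.7·7.6)·6.9 − 2450·7.3 = 0 → M_A = 26310 lb·ft.

A_x = 0, A_y = 3914 lb, M_A = 26310 lb·ft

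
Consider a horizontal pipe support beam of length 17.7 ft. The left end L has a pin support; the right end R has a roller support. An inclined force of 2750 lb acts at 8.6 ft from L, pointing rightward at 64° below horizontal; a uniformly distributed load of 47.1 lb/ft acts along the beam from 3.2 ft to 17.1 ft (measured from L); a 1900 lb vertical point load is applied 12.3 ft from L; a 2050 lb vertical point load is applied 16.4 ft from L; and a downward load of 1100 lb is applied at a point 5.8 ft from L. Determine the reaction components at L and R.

Resultant of the distributed load: 47.1 × 13.9 = 654.69 lb at 10.15 ft from L.
ΣM about L: R_y·17.7 − 2750·sin64°·8.6 − (47.1·13.9)·10.15 − 1900·12.3 − 2050·16.4 − 1100·5.8 = 0 → R_y = 91271.6/17.7 = 5156.59 ≈ 5157 lb.
ΣF_y = 0: L_y + 5156.59 − 2750·sin64° − 47.1·13.9 − 1900 − 2050 − 1100 = 0 → L_y = 3020 lb.
ΣF_x = 0: L_x + 2750·cos64° = 0 → L_x = -1206 lb.

L_x = -1206 lb, L_y = 3020 lb, R_y = 5157 lb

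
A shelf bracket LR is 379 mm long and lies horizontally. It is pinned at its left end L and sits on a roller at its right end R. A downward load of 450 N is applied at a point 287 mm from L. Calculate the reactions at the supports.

L_x = 0, L_y = 109.2 N, R_y = 340.8 N

Taking moments about L: R_y·379 − 450·287 = 0 → R_y = 129150/379 = 340.765 ≈ 340.8 N.
ΣF_y = 0: L_y + 340.765 − 450 = 0 → L_y = 109.2 N.
ΣF_x = 0: no horizontal applied forces, so L_x = 0.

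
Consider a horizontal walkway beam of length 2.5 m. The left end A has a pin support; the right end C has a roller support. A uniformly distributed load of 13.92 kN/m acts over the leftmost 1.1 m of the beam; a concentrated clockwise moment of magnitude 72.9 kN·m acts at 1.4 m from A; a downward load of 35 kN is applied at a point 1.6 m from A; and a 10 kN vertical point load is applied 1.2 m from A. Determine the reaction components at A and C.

Resultant of the distributed load: 13.92 × 1.1 = 15.312 kN at 0.55 m from A.
Moments about A: C_y·2.5 − (13.92·1.1)·0.55 − 72.9 − 35·1.6 − 10·1.2 = 0 → C_y = 149.3216/2.5 = 59.7286 ≈ 59.73 kN.
ΣF_y = 0: A_y + 59.7286 − 13.92·1.1 − 35 − 10 = 0 → A_y = 0.5834 kN.
ΣF_x = 0: no horizontal applied forces, so A_x = 0.

A_x = 0, A_y = 0.5834 kN, C_y = 59.73 kN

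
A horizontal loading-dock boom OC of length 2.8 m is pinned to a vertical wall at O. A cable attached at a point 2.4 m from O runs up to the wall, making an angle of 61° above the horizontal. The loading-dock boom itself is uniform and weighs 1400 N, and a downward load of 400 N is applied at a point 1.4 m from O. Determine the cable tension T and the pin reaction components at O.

ΣM about O: T·sin61°·2.4 − 1400·1.4 − 400·1.4 = 0 → T = 2520/(2.4·0.87462) = 1200.52 ≈ 1201 N.
ΣF_x = 0: O_x − T·cos61° = 0 → O_x = 1200.52 × 0.48481 = 582.0 N.
ΣF_y = 0: O_y + T·sin61° − 1400 − 400 = 0 → O_y = 1800 − 1200.52 × 0.87462 = 750.0 N.

T = 1201 N, O_x = 582.0 N, O_y = 750.0 N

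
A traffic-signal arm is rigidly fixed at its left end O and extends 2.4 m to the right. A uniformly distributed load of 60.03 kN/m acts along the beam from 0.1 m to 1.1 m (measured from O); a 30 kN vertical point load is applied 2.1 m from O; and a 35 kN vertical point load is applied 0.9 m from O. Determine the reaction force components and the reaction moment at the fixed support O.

O_x = 0, O_y = 125.0 kN, M_O = 130.5 kN·m

Resultant of the distributed load: 60.03 × 1 = 60.03 kN at 0.6 m from O.
ΣF_x = 0: O_x = 0.
ΣF_y = 0: O_y − 60.03·1 − 30 − 35 = 0 → O_y = 125.0 kN.
ΣM about O: M_O − (60.03·1)·0.6 − 30·2.1 − 35·0.9 = 0 → M_O = 130.5 kN·m.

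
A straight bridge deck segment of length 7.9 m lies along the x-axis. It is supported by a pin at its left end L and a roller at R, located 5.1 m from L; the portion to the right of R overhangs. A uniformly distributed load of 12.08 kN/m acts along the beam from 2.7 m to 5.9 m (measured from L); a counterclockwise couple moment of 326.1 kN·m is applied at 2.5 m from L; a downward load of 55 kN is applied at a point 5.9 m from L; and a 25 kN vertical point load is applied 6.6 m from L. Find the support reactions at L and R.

L_x = 0, L_y = 54.02 kN, R_y = 64.63 kN

Resultant of the distributed load: 12.08 × 3.2 = 38.656 kN at 4.3 m from L.
ΣM about L: R_y·5.1 − (12.08·3.2)·4.3 + 326.1 − 55·5.9 − 25·6.6 = 0 → R_y = 329.6208/5.1 = 64.6315 ≈ 64.63 kN.
ΣF_y = 0: L_y + 64.6315 − 12.08·3.2 − 55 − 25 = 0 → L_y = 54.02 kN.
ΣF_x = 0: no horizontal applied forces, so L_x = 0.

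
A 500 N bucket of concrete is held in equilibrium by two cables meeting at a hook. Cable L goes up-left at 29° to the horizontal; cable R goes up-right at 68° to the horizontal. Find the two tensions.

ΣF_x = 0: −T_L·cos29° + T_R·cos68° = 0 → T_R = 2.33477·T_L.
ΣF_y = 0: T_L·sin29° + T_R·sin68° = 500.
Substitute: T_L·(0.48481 + 2.33477·0.927184) = 500 → T_L = 188.71 ≈ 188.7 N.
Then T_R = 2.33477 × 188.71 = 440.6 N.

T_L = 188.7 N, T_R = 440.6 N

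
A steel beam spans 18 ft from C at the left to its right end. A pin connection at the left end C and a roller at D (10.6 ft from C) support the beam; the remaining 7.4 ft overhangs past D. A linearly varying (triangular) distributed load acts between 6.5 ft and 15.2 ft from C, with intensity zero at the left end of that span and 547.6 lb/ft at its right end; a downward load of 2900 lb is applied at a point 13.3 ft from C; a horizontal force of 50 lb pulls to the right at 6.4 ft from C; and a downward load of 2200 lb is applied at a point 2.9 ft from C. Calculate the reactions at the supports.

C_x = -50.00 lb, C_y = 477.4 lb, D_y = 7005 lb

Resultant of the triangular load: ½ × 547.6 × 8.7 = 2382.06 lb, acting at 12.3 ft from C (one-third of the span from the peak).
ΣM about C: D_y·10.6 − (½·547.6·8.7)·12.3 − 2900·13.3 − 2200·2.9 = 0 → D_y = 74249.338/10.6 = 7004.65 ≈ 7005 lb.
ΣF_y = 0: C_y + 7004.65 − ½·547.6·8.7 − 2900 − 2200 = 0 → C_y = 477.4 lb.
ΣF_x = 0: C_x + 50 = 0 → C_x = -50.00 lb.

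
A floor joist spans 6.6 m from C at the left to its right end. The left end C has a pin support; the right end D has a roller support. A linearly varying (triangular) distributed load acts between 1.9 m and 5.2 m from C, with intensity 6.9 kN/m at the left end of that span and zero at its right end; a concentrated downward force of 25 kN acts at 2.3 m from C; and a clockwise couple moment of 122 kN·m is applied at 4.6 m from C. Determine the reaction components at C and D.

C_x = 0, C_y = 4.013 kN, D_y = 32.37 kN

Resultant of the triangular load: ½ × 6.9 × 3.3 = 11.385 kN, acting at 3 m from C (one-third of the span from the peak).
Taking moments about C: D_y·6.6 − (½·6.9·3.3)·3 − 25·2.3 − 122 = 0 → D_y = 213.655/6.6 = 32.372 ≈ 32.37 kN.
ΣF_y = 0: C_y + 32.372 − ½·6.9·3.3 − 25 = 0 → C_y = 4.013 kN.
ΣF_x = 0: no horizontal applied forces, so C_x = 0.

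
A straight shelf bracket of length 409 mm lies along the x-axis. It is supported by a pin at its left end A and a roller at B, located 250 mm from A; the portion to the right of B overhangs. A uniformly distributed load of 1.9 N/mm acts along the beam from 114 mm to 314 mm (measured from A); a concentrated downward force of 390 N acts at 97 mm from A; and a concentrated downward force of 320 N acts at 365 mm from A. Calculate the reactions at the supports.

A_x = 0, A_y = 146.2 N, B_y = 943.8 N

Resultant of the distributed load: 1.9 × 200 = 380 N at 214 mm from A.
Moments about A: B_y·250 − (1.9·200)·214 − 390·97 − 320·365 = 0 → B_y = 235950/250 = 943.8 N.
ΣF_y = 0: A_y + 943.8 − 1.9·200 − 390 − 320 = 0 → A_y = 146.2 N.
ΣF_x = 0: no horizontal applied forces, so A_x = 0.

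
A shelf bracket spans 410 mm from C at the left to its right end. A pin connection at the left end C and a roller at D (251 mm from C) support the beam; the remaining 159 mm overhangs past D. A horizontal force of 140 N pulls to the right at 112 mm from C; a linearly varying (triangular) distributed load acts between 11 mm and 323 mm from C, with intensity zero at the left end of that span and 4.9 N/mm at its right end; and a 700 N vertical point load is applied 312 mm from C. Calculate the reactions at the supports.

Resultant of the triangular load: ½ × 4.9 × 312 = 764.4 N, acting at 219 mm from C (one-third of the span from the peak).
Moments about C: D_y·251 − (½·4.9·312)·219 − 700·312 = 0 → D_y = 385803.6/251 = 1537.07 ≈ 1537 N.
ΣF_y = 0: C_y + 1537.07 − ½·4.9·312 − 700 = 0 → C_y = -72.67 N.
ΣF_x = 0: C_x + 140 = 0 → C_x = -140.0 N.

C_x = -140.0 N, C_y = -72.67 N, D_y = 1537 N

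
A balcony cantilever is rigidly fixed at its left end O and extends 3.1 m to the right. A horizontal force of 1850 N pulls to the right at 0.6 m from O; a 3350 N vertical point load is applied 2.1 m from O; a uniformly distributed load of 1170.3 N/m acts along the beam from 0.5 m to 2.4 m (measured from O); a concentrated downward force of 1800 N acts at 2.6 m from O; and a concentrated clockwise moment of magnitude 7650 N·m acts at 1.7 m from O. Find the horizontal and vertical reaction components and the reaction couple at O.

O_x = -1850 N, O_y = 7374 N, M_O = 22590 N·m

Resultant of the distributed load: 1170.3 × 1.9 = 2223.57 N at 1.45 m from O.
ΣF_x = 0: O_x + 1850 = 0 → O_x = -1850 N.
ΣF_y = 0: O_y − 3350 − 1170.3·1.9 − 1800 = 0 → O_y = 7374 N.
ΣM about O: M_O − 3350·2.1 − (1170.3·1.9)·1.45 − 1800·2.6 − 7650 = 0 → M_O = 22590 N·m.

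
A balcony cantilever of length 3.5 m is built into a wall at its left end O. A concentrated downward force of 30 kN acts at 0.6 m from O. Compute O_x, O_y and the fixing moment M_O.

O_x = 0, O_y = 30.00 kN, M_O = 18.00 kN·m

ΣF_x = 0: O_x = 0.
ΣF_y = 0: O_y − 30 = 0 → O_y = 30.00 kN.
ΣM about O: M_O − 30·0.6 = 0 → M_O = 18.00 kN·m.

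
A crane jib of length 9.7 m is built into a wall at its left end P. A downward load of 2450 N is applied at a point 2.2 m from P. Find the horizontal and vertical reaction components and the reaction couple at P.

P_x = 0, P_y = 2450 N, M_P = 5390 N·m

ΣF_x = 0: P_x = 0.
ΣF_y = 0: P_y − 2450 = 0 → P_y = 2450 N.
ΣM about P: M_P − 2450·2.2 = 0 → M_P = 5390 N·m.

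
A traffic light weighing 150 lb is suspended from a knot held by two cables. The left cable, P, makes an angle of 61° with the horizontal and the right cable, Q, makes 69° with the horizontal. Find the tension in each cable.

ΣF_x = 0: −T_P·cos61° + T_Q·cos69° = 0 → T_Q = 1.35283·T_P.
ΣF_y = 0: T_P·sin61° + T_Q·sin69° = 150.
Substitute: T_P·(0.87462 + 1.35283·0.93358) = 150 → T_P = 70.1723 ≈ 70.17 lb.
Then T_Q = 1.35283 × 70.1723 = 94.93 lb.

T_P = 70.17 lb, T_Q = 94.93 lb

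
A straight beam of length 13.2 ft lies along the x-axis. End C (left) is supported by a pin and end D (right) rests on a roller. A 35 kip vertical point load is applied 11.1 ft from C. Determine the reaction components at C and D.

C_x = 0, C_y = 5.568 kip, D_y = 29.43 kip

Moments about C: D_y·13.2 − 35·11.1 = 0 → D_y = 388.5/13.2 = 29.4318 ≈ 29.43 kip.
ΣF_y = 0: C_y + 29.4318 − 35 = 0 → C_y = 5.568 kip.
ΣF_x = 0: no horizontal applied forces, so C_x = 0.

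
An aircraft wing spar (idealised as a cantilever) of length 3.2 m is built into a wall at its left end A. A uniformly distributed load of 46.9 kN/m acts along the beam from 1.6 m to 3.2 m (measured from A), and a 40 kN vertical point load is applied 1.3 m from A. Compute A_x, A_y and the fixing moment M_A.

A_x = 0, A_y = 115.0 kN, M_A = 232.1 kN·m

Resultant of the distributed load: 46.9 × 1.6 = 75.04 kN at 2.4 m from A.
ΣF_x = 0: A_x = 0.
ΣF_y = 0: A_y − 46.9·1.6 − 40 = 0 → A_y = 115.0 kN.
ΣM about A: M_A − (46.9·1.6)·2.4 − 40·1.3 = 0 → M_A = 232.1 kN·m.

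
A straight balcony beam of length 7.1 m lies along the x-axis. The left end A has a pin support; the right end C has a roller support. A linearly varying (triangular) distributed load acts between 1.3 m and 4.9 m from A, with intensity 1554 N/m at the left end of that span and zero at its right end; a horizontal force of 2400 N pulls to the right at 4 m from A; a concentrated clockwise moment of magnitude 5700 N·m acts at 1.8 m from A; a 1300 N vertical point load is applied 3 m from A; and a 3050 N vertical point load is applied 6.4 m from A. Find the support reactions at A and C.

Resultant of the triangular load: ½ × 1554 × 3.6 = 2797.2 N, acting at 2.5 m from A (one-third of the span from the peak).
Taking moments about A: C_y·7.1 − (½·1554·3.6)·2.5 − 5700 − 1300·3 − 3050·6.4 = 0 → C_y = 36113/7.1 = 5086.34 ≈ 5086 N.
ΣF_y = 0: A_y + 5086.34 − ½·1554·3.6 − 1300 − 3050 = 0 → A_y = 2061 N.
ΣF_x = 0: A_x + 2400 = 0 → A_x = -2400 N.

A_x = -2400 N, A_y = 2061 N, C_y = 5086 N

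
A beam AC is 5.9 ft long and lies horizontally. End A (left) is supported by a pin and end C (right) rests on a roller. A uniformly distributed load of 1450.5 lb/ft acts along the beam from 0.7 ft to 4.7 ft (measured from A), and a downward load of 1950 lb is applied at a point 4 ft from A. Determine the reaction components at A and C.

A_x = 0, A_y = 3775 lb, C_y = 3977 lb

Resultant of the distributed load: 1450.5 × 4 = 5802 lb at 2.7 ft from A.
Taking moments about A: C_y·5.9 − (1450.5·4)·2.7 − 1950·4 = 0 → C_y = 23465.4/5.9 = 3977.19 ≈ 3977 lb.
ΣF_y = 0: A_y + 3977.19 − 1450.5·4 − 1950 = 0 → A_y = 3775 lb.
ΣF_x = 0: no horizontal applied forces, so A_x = 0.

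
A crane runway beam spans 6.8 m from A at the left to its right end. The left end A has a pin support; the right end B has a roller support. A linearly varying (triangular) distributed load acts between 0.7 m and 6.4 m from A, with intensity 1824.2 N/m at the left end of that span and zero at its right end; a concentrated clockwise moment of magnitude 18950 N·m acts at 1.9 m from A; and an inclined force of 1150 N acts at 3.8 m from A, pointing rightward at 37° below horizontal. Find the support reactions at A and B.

Resultant of the triangular load: ½ × 1824.2 × 5.7 = 5198.97 N, acting at 2.6 m from A (one-third of the span from the peak).
Taking moments about A: B_y·6.8 − (½·1824.2·5.7)·2.6 − 18950 − 1150·sin37°·3.8 = 0 → B_y = 35097.3/6.8 = 5161.37 ≈ 5161 N.
ΣF_y = 0: A_y + 5161.37 − ½·1824.2·5.7 − 1150·sin37° = 0 → A_y = 729.7 N.
ΣF_x = 0: A_x + 1150·cos37° = 0 → A_x = -918.4 N.

A_x = -918.4 N, A_y = 729.7 N, B_y = 5161 N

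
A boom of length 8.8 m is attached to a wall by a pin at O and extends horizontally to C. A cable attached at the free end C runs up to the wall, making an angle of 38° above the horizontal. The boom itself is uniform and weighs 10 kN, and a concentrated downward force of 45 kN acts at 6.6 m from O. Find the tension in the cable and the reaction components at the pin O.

ΣM about O: T·sin38°·8.8 − 10·4.4 − 45·6.6 = 0 → T = 341/(8.8·0.615661) = 62.9405 ≈ 62.94 kN.
ΣF_x = 0: O_x − T·cos38° = 0 → O_x = 62.9405 × 0.788011 = 49.60 kN.
ΣF_y = 0: O_y + T·sin38° − 10 − 45 = 0 → O_y = 55 − 62.9405 × 0.615661 = 16.25 kN.

T = 62.94 kN, O_x = 49.60 kN, O_y = 16.25 kN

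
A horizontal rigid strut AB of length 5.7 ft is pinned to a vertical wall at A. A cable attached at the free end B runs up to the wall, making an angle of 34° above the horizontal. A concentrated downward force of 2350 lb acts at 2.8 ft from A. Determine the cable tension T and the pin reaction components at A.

T = 2064 lb, A_x = 1711 lb, A_y = 1196 lb

ΣM about A: T·sin34°·5.7 − 2350·2.8 = 0 → T = 6580/(5.7·0.559193) = 2064.38 ≈ 2064 lb.
ΣF_x = 0: A_x − T·cos34° = 0 → A_x = 2064.38 × 0.829038 = 1711 lb.
ΣF_y = 0: A_y + T·sin34° − 2350 = 0 → A_y = 2350 − 2064.38 × 0.559193 = 1196 lb.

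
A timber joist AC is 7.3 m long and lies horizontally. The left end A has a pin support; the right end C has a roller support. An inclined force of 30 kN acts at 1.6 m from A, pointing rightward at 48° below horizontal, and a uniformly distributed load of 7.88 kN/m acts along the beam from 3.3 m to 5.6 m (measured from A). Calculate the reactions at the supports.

A_x = -20.07 kN, A_y = 24.48 kN, C_y = 15.93 kN

Resultant of the distributed load: 7.88 × 2.3 = 18.124 kN at 4.45 m from A.
Moments about A: C_y·7.3 − 30·sin48°·1.6 − (7.88·2.3)·4.45 = 0 → C_y = 116.323/7.3 = 15.9347 ≈ 15.93 kN.
ΣF_y = 0: A_y + 15.9347 − 30·sin48° − 7.88·2.3 = 0 → A_y = 24.48 kN.
ΣF_x = 0: A_x + 30·cos48° = 0 → A_x = -20.07 kN.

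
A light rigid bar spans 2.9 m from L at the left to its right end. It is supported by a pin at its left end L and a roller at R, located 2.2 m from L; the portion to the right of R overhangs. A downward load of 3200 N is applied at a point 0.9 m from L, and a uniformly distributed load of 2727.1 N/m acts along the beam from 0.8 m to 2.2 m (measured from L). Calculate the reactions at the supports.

Resultant of the distributed load: 2727.1 × 1.4 = 3817.94 N at 1.5 m from L.
Taking moments about L: R_y·2.2 − 3200·0.9 − (2727.1·1.4)·1.5 = 0 → R_y = 8606.91/2.2 = 3912.23 ≈ 3912 N.
ΣF_y = 0: L_y + 3912.23 − 3200 − 2727.1·1.4 = 0 → L_y = 3106 N.
ΣF_x = 0: no horizontal applied forces, so L_x = 0.

L_x = 0, L_y = 3106 N, R_y = 3912 N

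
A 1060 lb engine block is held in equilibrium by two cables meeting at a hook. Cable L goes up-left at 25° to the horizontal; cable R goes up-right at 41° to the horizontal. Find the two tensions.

ΣF_x = 0: −T_L·cos25° + T_R·cos41° = 0 → T_R = 1.20087·T_L.
ΣF_y = 0: T_L·sin25° + T_R·sin41° = 1060.
Substitute: T_L·(0.422618 + 1.20087·0.656059) = 1060 → T_L = 875.7 lb.
Then T_R = 1.20087 × 875.7 = 1052 lb.

T_L = 875.7 lb, T_R = 1052 lb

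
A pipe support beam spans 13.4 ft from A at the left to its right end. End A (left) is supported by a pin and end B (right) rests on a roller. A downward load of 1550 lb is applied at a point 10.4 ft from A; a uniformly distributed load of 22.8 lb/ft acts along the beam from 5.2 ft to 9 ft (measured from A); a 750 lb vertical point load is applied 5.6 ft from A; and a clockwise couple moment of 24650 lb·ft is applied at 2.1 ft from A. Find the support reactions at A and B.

A_x = 0, A_y = -1015 lb, B_y = 3402 lb

Resultant of the distributed load: 22.8 × 3.8 = 86.64 lb at 7.1 ft from A.
Moments about A: B_y·13.4 − 1550·10.4 − (22.8·3.8)·7.1 − 750·5.6 − 24650 = 0 → B_y = 45585.144/13.4 = 3401.88 ≈ 3402 lb.
ΣF_y = 0: A_y + 3401.88 − 1550 − 22.8·3.8 − 750 = 0 → A_y = -1015 lb.
ΣF_x = 0: no horizontal applied forces, so A_x = 0.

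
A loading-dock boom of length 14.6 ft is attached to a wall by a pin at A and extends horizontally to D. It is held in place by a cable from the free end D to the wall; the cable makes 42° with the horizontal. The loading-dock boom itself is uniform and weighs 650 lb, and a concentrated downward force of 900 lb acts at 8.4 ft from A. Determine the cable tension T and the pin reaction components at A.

ΣM about A: T·sin42°·14.6 − 650·7.3 − 900·8.4 = 0 → T = 12305/(14.6·0.669131) = 1259.56 ≈ 1260 lb.
ΣF_x = 0: A_x − T·cos42° = 0 → A_x = 1259.56 × 0.743145 = 936.0 lb.
ΣF_y = 0: A_y + T·sin42° − 650 − 900 = 0 → A_y = 1550 − 1259.56 × 0.669131 = 707.2 lb.

T = 1260 lb, A_x = 936.0 lb, A_y = 707.2 lb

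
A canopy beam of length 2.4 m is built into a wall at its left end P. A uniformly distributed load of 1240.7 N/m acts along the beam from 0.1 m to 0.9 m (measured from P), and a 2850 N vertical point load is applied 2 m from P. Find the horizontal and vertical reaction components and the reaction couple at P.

P_x = 0, P_y = 3843 N, M_P = 6196 N·m

Resultant of the distributed load: 1240.7 × 0.8 = 992.56 N at 0.5 m from P.
ΣF_x = 0: P_x = 0.
ΣF_y = 0: P_y − 1240.7·0.8 − 2850 = 0 → P_y = 3843 N.
ΣM about P: M_P − (1240.7·0.8)·0.5 − 2850·2 = 0 → M_P = 6196 N·m.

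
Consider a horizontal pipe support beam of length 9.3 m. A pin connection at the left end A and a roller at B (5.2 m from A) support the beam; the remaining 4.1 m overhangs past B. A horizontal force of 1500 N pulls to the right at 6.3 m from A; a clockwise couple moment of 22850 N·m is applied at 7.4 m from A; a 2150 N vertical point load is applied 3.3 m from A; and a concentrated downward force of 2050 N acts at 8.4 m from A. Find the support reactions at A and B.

A_x = -1500 N, A_y = -4870 N, B_y = 9070 N

Taking moments about A: B_y·5.2 − 22850 − 2150·3.3 − 2050·8.4 = 0 → B_y = 47165/5.2 = 9070.19 ≈ 9070 N.
ΣF_y = 0: A_y + 9070.19 − 2150 − 2050 = 0 → A_y = -4870 N.
ΣF_x = 0: A_x + 1500 = 0 → A_x = -1500 N.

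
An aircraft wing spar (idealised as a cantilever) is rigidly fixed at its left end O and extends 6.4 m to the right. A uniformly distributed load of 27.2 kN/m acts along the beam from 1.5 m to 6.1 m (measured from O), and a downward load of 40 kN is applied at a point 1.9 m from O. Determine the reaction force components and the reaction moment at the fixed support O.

Resultant of the distributed load: 27.2 × 4.6 = 125.12 kN at 3.8 m from O.
ΣF_x = 0: O_x = 0.
ΣF_y = 0: O_y − 27.2·4.6 − 40 = 0 → O_y = 165.1 kN.
ΣM about O: M_O − (27.2·4.6)·3.8 − 40·1.9 = 0 → M_O = 551.5 kN·m.

O_x = 0, O_y = 165.1 kN, M_O = 551.5 kN·m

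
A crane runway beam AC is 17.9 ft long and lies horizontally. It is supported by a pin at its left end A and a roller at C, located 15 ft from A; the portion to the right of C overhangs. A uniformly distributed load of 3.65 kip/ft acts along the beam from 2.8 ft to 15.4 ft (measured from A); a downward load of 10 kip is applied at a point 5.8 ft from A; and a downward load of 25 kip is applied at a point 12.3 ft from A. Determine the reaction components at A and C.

Resultant of the distributed load: 3.65 × 12.6 = 45.99 kip at 9.1 ft from A.
ΣM about A: C_y·15 − (3.65·12.6)·9.1 − 10·5.8 − 25·12.3 = 0 → C_y = 784.009/15 = 52.2673 ≈ 52.27 kip.
ΣF_y = 0: A_y + 52.2673 − 3.65·12.6 − 10 − 25 = 0 → A_y = 28.72 kip.
ΣF_x = 0: no horizontal applied forces, so A_x = 0.

A_x = 0, A_y = 28.72 kip, C_y = 52.27 kip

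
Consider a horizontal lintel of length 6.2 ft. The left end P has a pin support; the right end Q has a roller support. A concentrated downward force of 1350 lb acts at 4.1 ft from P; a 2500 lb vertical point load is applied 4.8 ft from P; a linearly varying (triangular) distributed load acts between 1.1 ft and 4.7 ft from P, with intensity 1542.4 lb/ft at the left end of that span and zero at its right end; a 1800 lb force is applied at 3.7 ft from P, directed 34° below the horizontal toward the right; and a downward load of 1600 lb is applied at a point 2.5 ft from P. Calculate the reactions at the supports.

P_x = -1492 lb, P_y = 4129 lb, Q_y = 5104 lb

Resultant of the triangular load: ½ × 1542.4 × 3.6 = 2776.32 lb, acting at 2.3 ft from P (one-third of the span from the peak).
Moments about P: Q_y·6.2 − 1350·4.1 − 2500·4.8 − (½·1542.4·3.6)·2.3 − 1800·sin34°·3.7 − 1600·2.5 = 0 → Q_y = 31644.8/6.2 = 5104 lb.
ΣF_y = 0: P_y + 5104 − 1350 − 2500 − ½·1542.4·3.6 − 1800·sin34° − 1600 = 0 → P_y = 4129 lb.
ΣF_x = 0: P_x + 1800·cos34° = 0 → P_x = -1492 lb.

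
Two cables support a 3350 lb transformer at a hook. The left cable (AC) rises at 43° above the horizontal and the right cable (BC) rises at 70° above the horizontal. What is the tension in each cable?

ΣF_x = 0: −T_AC·cos43° + T_BC·cos70° = 0 → T_BC = 2.13834·T_AC.
ΣF_y = 0: T_AC·sin43° + T_BC·sin70° = 3350.
Substitute: T_AC·(0.681998 + 2.13834·0.939693) = 3350 → T_AC = 1244.71 ≈ 1245 lb.
Then T_BC = 2.13834 × 1244.71 = 2662 lb.

T_AC = 1245 lb, T_BC = 2662 lb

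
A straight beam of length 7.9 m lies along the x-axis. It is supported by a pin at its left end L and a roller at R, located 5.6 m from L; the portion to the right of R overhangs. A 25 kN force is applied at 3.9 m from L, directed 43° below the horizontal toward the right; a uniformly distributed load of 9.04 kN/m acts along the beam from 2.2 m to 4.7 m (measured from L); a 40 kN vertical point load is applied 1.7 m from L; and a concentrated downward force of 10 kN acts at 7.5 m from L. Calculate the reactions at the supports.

Resultant of the distributed load: 9.04 × 2.5 = 22.6 kN at 3.45 m from L.
Moments about L: R_y·5.6 − 25·sin43°·3.9 − (9.04·2.5)·3.45 − 40·1.7 − 10·7.5 = 0 → R_y = 287.465/5.6 = 51.333 ≈ 51.33 kN.
ΣF_y = 0: L_y + 51.333 − 25·sin43° − 9.04·2.5 − 40 − 10 = 0 → L_y = 38.32 kN.
ΣF_x = 0: L_x + 25·cos43° = 0 → L_x = -18.28 kN.

L_x = -18.28 kN, L_y = 38.32 kN, R_y = 51.33 kN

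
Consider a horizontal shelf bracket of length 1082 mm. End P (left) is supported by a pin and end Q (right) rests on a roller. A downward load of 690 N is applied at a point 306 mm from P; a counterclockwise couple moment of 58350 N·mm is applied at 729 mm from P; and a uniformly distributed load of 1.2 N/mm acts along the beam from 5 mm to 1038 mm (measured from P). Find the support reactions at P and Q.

Resultant of the distributed load: 1.2 × 1033 = 1239.6 N at 521.5 mm from P.
ΣM about P: Q_y·1082 − 690·306 + 58350 − (1.2·1033)·521.5 = 0 → Q_y = 799241.4/1082 = 738.67 ≈ 738.7 N.
ΣF_y = 0: P_y + 738.67 − 690 − 1.2·1033 = 0 → P_y = 1191 N.
ΣF_x = 0: no horizontal applied forces, so P_x = 0.

P_x = 0, P_y = 1191 N, Q_y = 738.7 N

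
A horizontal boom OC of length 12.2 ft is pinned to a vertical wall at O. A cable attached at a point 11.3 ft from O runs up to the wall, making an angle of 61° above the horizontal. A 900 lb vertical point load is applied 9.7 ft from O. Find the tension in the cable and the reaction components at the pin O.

ΣM about O: T·sin61°·11.3 − 900·9.7 = 0 → T = 8730/(11.3·0.87462) = 883.317 ≈ 883.3 lb.
ΣF_x = 0: O_x − T·cos61° = 0 → O_x = 883.317 × 0.48481 = 428.2 lb.
ΣF_y = 0: O_y + T·sin61° − 900 = 0 → O_y = 900 − 883.317 × 0.87462 = 127.4 lb.

T = 883.3 lb, O_x = 428.2 lb, O_y = 127.4 lb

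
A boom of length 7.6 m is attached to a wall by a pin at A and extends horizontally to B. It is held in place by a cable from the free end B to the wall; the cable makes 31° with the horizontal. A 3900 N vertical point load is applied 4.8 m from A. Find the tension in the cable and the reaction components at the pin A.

ΣM about A: T·sin31°·7.6 − 3900·4.8 = 0 → T = 18720/(7.6·0.515038) = 4782.48 ≈ 4782 N.
ΣF_x = 0: A_x − T·cos31° = 0 → A_x = 4782.48 × 0.857167 = 4099 N.
ΣF_y = 0: A_y + T·sin31° − 3900 = 0 → A_y = 3900 − 4782.48 × 0.515038 = 1437 N.

T = 4782 N, A_x = 4099 N, A_y = 1437 N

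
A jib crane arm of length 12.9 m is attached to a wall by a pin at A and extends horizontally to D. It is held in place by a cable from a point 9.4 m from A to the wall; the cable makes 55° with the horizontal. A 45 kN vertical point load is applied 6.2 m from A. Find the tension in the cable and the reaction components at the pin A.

ΣM about A: T·sin55°·9.4 − 45·6.2 = 0 → T = 279/(9.4·0.819152) = 36.2336 ≈ 36.23 kN.
ΣF_x = 0: A_x − T·cos55° = 0 → A_x = 36.2336 × 0.573576 = 20.78 kN.
ΣF_y = 0: A_y + T·sin55° − 45 = 0 → A_y = 45 − 36.2336 × 0.819152 = 15.32 kN.

T = 36.23 kN, A_x = 20.78 kN, A_y = 15.32 kN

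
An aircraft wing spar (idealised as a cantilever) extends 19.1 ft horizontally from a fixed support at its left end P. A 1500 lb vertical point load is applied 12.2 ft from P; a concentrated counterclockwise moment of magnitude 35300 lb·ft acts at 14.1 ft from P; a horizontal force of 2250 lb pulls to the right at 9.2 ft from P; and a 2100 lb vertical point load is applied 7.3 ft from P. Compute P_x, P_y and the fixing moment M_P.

P_x = -2250 lb, P_y = 3600 lb, M_P = -1670 lb·ft

ΣF_x = 0: P_x + 2250 = 0 → P_x = -2250 lb.
ΣF_y = 0: P_y − 1500 − 2100 = 0 → P_y = 3600 lb.
ΣM about P: M_P − 1500·12.2 + 35300 − 2100·7.3 = 0 → M_P = -1670 lb·ft.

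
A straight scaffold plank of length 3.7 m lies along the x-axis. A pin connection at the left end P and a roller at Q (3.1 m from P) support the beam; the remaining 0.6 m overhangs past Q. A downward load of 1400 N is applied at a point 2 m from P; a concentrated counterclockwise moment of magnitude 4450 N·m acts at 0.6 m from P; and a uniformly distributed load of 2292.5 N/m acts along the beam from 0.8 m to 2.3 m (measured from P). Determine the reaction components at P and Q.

P_x = 0, P_y = 3652 N, Q_y = 1187 N

Resultant of the distributed load: 2292.5 × 1.5 = 3438.75 N at 1.55 m from P.
Moments about P: Q_y·3.1 − 1400·2 + 4450 − (2292.5·1.5)·1.55 = 0 → Q_y = 3680.0625/3.1 = 1187.12 ≈ 1187 N.
ΣF_y = 0: P_y + 1187.12 − 1400 − 2292.5·1.5 = 0 → P_y = 3652 N.
ΣF_x = 0: no horizontal applied forces, so P_x = 0.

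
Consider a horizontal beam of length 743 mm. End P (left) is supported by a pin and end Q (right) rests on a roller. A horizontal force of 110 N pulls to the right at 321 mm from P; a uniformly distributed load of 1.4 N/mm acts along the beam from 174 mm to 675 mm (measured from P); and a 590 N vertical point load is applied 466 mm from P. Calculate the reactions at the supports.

P_x = -110.0 N, P_y = 520.6 N, Q_y = 770.8 N

Resultant of the distributed load: 1.4 × 501 = 701.4 N at 424.5 mm from P.
Taking moments about P: Q_y·743 − (1.4·501)·424.5 − 590·466 = 0 → Q_y = 572684.3/743 = 770.773 ≈ 770.8 N.
ΣF_y = 0: P_y + 770.773 − 1.4·501 − 590 = 0 → P_y = 520.6 N.
ΣF_x = 0: P_x + 110 = 0 → P_x = -110.0 N.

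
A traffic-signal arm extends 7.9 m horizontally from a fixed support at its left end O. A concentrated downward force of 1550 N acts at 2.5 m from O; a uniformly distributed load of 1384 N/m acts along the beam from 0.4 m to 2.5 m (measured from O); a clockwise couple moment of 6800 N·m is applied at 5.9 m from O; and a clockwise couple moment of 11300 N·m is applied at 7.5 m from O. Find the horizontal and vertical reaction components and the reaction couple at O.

O_x = 0, O_y = 4456 N, M_O = 26190 N·m

Resultant of the distributed load: 1384 × 2.1 = 2906.4 N at 1.45 m from O.
ΣF_x = 0: O_x = 0.
ΣF_y = 0: O_y − 1550 − 1384·2.1 = 0 → O_y = 4456 N.
ΣM about O: M_O − 1550·2.5 − (1384·2.1)·1.45 − 6800 − 11300 = 0 → M_O = 26190 N·m.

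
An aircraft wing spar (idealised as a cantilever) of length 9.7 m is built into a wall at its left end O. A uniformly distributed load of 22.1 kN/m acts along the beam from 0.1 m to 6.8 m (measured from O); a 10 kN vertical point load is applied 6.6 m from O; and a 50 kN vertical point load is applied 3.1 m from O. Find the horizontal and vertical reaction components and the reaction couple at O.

O_x = 0, O_y = 208.1 kN, M_O = 731.8 kN·m

Resultant of the distributed load: 22.1 × 6.7 = 148.07 kN at 3.45 m from O.
ΣF_x = 0: O_x = 0.
ΣF_y = 0: O_y − 22.1·6.7 − 10 − 50 = 0 → O_y = 208.1 kN.
ΣM about O: M_O − (22.1·6.7)·3.45 − 10·6.6 − 50·3.1 = 0 → M_O = 731.8 kN·m.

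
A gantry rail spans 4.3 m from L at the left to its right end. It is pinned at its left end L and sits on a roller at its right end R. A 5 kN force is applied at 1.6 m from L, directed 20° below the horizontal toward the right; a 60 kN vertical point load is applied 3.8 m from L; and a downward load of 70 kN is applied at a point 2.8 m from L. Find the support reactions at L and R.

ΣM about L: R_y·4.3 − 5·sin20°·1.6 − 60·3.8 − 70·2.8 = 0 → R_y = 426.736/4.3 = 99.2409 ≈ 99.24 kN.
ΣF_y = 0: L_y + 99.2409 − 5·sin20° − 60 − 70 = 0 → L_y = 32.47 kN.
ΣF_x = 0: L_x + 5·cos20° = 0 → L_x = -4.698 kN.

L_x = -4.698 kN, L_y = 32.47 kN, R_y = 99.24 kN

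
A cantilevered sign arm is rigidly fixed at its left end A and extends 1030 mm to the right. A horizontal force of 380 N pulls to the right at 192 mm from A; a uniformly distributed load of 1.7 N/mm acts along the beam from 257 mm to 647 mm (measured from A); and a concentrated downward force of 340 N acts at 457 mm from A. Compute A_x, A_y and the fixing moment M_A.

Resultant of the distributed load: 1.7 × 390 = 663 N at 452 mm from A.
ΣF_x = 0: A_x + 380 = 0 → A_x = -380.0 N.
ΣF_y = 0: A_y − 1.7·390 − 340 = 0 → A_y = 1003 N.
ΣM about A: M_A − (1.7·390)·452 − 340·457 = 0 → M_A = 455100 N·mm.

A_x = -380.0 N, A_y = 1003 N, M_A = 455100 N·mm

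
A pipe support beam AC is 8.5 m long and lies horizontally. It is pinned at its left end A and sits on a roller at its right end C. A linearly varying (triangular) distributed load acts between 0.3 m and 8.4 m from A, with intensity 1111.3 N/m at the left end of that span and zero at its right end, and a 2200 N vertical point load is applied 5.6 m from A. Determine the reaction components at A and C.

A_x = 0, A_y = 3663 N, C_y = 3038 N

Resultant of the triangular load: ½ × 1111.3 × 8.1 = 4500.765 N, acting at 3 m from A (one-third of the span from the peak).
Taking moments about A: C_y·8.5 − (½·1111.3·8.1)·3 − 2200·5.6 = 0 → C_y = 25822.295/8.5 = 3037.92 ≈ 3038 N.
ΣF_y = 0: A_y + 3037.92 − ½·1111.3·8.1 − 2200 = 0 → A_y = 3663 N.
ΣF_x = 0: no horizontal applied forces, so A_x = 0.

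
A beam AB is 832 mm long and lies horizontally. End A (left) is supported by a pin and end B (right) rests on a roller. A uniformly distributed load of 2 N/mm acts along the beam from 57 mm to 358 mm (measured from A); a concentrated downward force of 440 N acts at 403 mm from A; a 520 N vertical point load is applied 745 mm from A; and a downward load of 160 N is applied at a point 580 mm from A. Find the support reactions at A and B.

A_x = 0, A_y = 781.6 N, B_y = 940.4 N

Resultant of the distributed load: 2 × 301 = 602 N at 207.5 mm from A.
ΣM about A: B_y·832 − (2·301)·207.5 − 440·403 − 520·745 − 160·580 = 0 → B_y = 782435/832 = 940.427 ≈ 940.4 N.
ΣF_y = 0: A_y + 940.427 − 2·301 − 440 − 520 − 160 = 0 → A_y = 781.6 N.
ΣF_x = 0: no horizontal applied forces, so A_x = 0.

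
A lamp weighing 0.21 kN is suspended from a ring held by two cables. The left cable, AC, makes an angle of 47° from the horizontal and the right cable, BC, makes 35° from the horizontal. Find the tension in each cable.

T_AC = 0.1737 kN, T_BC = 0.1446 kN

ΣF_x = 0: −T_AC·cos47° + T_BC·cos35° = 0 → T_BC = 0.832566·T_AC.
ΣF_y = 0: T_AC·sin47° + T_BC·sin35° = 0.21.
Substitute: T_AC·(0.731354 + 0.832566·0.573576) = 0.21 → T_AC = 0.173713 ≈ 0.1737 kN.
Then T_BC = 0.832566 × 0.173713 = 0.1446 kN.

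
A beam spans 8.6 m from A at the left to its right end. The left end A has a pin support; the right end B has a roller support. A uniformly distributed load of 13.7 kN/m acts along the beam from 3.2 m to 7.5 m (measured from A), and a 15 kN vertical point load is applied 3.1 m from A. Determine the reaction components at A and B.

A_x = 0, A_y = 31.86 kN, B_y = 42.05 kN

Resultant of the distributed load: 13.7 × 4.3 = 58.91 kN at 5.35 m from A.
ΣM about A: B_y·8.6 − (13.7·4.3)·5.35 − 15·3.1 = 0 → B_y = 361.6685/8.6 = 42.0545 ≈ 42.05 kN.
ΣF_y = 0: A_y + 42.0545 − 13.7·4.3 − 15 = 0 → A_y = 31.86 kN.
ΣF_x = 0: no horizontal applied forces, so A_x = 0.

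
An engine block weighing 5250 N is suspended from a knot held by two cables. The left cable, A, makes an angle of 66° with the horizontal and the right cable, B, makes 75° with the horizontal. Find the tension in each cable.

ΣF_x = 0: −T_A·cos66° + T_B·cos75° = 0 → T_B = 1.57151·T_A.
ΣF_y = 0: T_A·sin66° + T_B·sin75° = 5250.
Substitute: T_A·(0.913545 + 1.57151·0.965926) = 5250 → T_A = 2159.15 ≈ 2159 N.
Then T_B = 1.57151 × 2159.15 = 3393 N.

T_A = 2159 N, T_B = 3393 N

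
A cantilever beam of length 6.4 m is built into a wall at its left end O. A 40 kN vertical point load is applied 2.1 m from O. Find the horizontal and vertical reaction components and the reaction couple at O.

ΣF_x = 0: O_x = 0.
ΣF_y = 0: O_y − 40 = 0 → O_y = 40.00 kN.
ΣM about O: M_O − 40·2.1 = 0 → M_O = 84.00 kN·m.

O_x = 0, O_y = 40.00 kN, M_O = 84.00 kN·m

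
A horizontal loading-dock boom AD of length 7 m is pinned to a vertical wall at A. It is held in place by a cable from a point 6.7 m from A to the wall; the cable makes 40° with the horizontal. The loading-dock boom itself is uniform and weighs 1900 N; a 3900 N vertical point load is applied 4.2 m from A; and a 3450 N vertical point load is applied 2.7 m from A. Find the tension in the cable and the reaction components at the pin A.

T = 7510 N, A_x = 5753 N, A_y = 4422 N

ΣM about A: T·sin40°·6.7 − 1900·3.5 − 3900·4.2 − 3450·2.7 = 0 → T = 32345/(6.7·0.642788) = 7510.43 ≈ 7510 N.
ΣF_x = 0: A_x − T·cos40° = 0 → A_x = 7510.43 × 0.766044 = 5753 N.
ΣF_y = 0: A_y + T·sin40° − 1900 − 3900 − 3450 = 0 → A_y = 9250 − 7510.43 × 0.642788 = 4422 N.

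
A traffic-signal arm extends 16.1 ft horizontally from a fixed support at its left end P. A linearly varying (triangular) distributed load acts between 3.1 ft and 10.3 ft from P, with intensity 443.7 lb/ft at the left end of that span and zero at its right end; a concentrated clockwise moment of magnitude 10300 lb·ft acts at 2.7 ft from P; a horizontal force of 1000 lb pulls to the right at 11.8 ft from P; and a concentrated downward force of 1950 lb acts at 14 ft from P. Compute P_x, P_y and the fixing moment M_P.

P_x = -1000 lb, P_y = 3547 lb, M_P = 46390 lb·ft

Resultant of the triangular load: ½ × 443.7 × 7.2 = 1597.32 lb, acting at 5.5 ft from P (one-third of the span from the peak).
ΣF_x = 0: P_x + 1000 = 0 → P_x = -1000 lb.
ΣF_y = 0: P_y − ½·443.7·7.2 − 1950 = 0 → P_y = 3547 lb.
ΣM about P: M_P − (½·443.7·7.2)·5.5 − 10300 − 1950·14 = 0 → M_P = 46390 lb·ft.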